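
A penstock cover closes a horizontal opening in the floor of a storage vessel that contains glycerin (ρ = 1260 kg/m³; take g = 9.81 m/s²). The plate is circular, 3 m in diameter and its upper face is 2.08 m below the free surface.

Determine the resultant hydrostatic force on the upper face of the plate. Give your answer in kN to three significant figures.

γ = ρg = 1260 × 9.81 / 1000 = 12.3606 kN/m³.
The plate is horizontal, so pressure is uniform at p = γ·h = 12.3606 × 2.08 = 25.71 kN/m².
A = π(1.5)² = 7.06858 m².
F = p·A = 25.71 × 7.06858 = 181.733 kN.

F ≈ 182 kN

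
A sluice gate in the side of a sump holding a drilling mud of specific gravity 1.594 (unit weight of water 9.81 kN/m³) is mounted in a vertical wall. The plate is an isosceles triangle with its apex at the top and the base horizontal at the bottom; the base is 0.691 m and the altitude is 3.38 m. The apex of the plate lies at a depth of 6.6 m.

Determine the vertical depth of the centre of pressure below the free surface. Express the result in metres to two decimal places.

γ = 1.594 × 9.81 = 15.63714 kN/m³.
With the apex up, the centroid sits 2h/3 = 2 × 3.38/3 = 2.25333 m below the apex, so the centroid depth is h_c = 6.6 + 2.25333 = 8.85333 m.
A = ½ × 0.691 × 3.38 = 1.16779 m².
Resultant F = γ·h_c·A = 15.63714 × 8.85333 × 1.16779 = 161.67 kN.
I_c = b·h³/36 = 0.691 × 3.38³/36 = 0.741183 m⁴.
Centre of pressure: y_p = y_c + I_c/(y_c·A) = 8.85333 + 0.741183/(8.85333 × 1.16779) = 8.85333 + 0.0716893 = 8.92502 m along the plane.

h_p = 8.93 m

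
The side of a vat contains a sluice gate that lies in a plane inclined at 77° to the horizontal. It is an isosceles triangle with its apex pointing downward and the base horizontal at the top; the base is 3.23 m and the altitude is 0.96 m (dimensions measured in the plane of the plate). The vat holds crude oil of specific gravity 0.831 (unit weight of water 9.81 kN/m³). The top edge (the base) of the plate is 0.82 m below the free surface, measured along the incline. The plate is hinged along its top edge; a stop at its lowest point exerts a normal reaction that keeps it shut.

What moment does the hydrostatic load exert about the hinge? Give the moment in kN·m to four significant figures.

γ = 0.831 × 9.81 = 8.15211 kN/m³.
Let θ = 77° be the plate's angle to the horizontal; measure y along the incline from where the plane meets the free surface. Vertical depth h = y·sinθ with sinθ = 0.974370.
With the apex down, the centroid sits h/3 = 0.96/3 = 0.32 m below the base (the top edge), so y_c = 0.82 + 0.32 = 1.14 m and h_c = 1.14 × 0.974370 = 1.11078 m.
A = ½ × 3.23 × 0.96 = 1.5504 m².
Resultant F = γ·h_c·A = 8.15211 × 1.11078 × 1.5504 = 14.0392 kN.
I_c = b·h³/36 = 3.23 × 0.96³/36 = 0.0793805 m⁴.
Centre of pressure: y_p = y_c + I_c/(y_c·A) = 1.14 + 0.0793805/(1.14 × 1.5504) = 1.14 + 0.0449123 = 1.18491 m along the plane.
The resultant acts 0.32 + 0.0449123 = 0.364912 m (along the plate) below the hinge at the top edge, so the moment about the hinge is M = F × 0.364912 = 14.0392 × 0.364912 = 5.12307 kN·m.

M ≈ 5.123 kN·m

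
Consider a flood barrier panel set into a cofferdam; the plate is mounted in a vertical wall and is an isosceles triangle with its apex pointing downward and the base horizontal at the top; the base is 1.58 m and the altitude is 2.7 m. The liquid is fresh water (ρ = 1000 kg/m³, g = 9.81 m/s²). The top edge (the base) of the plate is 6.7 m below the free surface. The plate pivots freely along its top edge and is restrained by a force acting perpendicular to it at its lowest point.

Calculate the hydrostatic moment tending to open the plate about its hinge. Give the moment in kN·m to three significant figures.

M ≈ 152 kN·m

γ = ρg = 1000 × 9.81 = 9810 N/m³ = 9.81 kN/m³.
With the apex down, the centroid sits h/3 = 2.7/3 = 0.9 m below the base (the top edge), so the centroid depth is h_c = 6.7 + 0.9 = 7.6 m.
A = ½ × 1.58 × 2.7 = 2.133 m².
Resultant F = γ·h_c·A = 9.81 × 7.6 × 2.133 = 159.028 kN.
I_c = b·h³/36 = 1.58 × 2.7³/36 = 0.863865 m⁴.
Centre of pressure: y_p = y_c + I_c/(y_c·A) = 7.6 + 0.863865/(7.6 × 2.133) = 7.6 + 0.0532895 = 7.65329 m along the plane.
The resultant acts 0.9 + 0.0532895 = 0.95329 m (along the plate) below the hinge at the top edge, so the moment about the hinge is M = F × 0.95329 = 159.028 × 0.95329 = 151.6 kN·m.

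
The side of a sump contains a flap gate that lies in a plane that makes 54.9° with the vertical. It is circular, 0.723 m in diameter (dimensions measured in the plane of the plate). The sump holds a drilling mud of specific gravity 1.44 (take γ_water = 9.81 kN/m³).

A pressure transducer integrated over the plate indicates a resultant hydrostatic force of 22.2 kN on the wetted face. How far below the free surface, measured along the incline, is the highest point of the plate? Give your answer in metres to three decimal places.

y_top ≈ 6.296 m

γ = 1.44 × 9.81 = 14.1264 kN/m³.
A = π(0.3615)² = 0.41055 m².
From F = γ·h_c·A, the centroid depth is h_c = 22.2/(14.1264 × 0.41055) = 3.82785 m.
The plate makes 54.9° with the vertical, i.e. θ = 90° − 54.9° = 35.1° to the horizontal. Measuring y along the incline from the free-surface line, vertical depth h = y·sinθ with sinθ = 0.575005.
Along the incline, y_c = h_c/sinθ = 3.82785/0.575005 = 6.65707 m.
The centroid is at the centre, 0.3615 m below the top of the plate, so the highest point sits at y_top = 6.65707 − 0.3615 = 6.29557 m along the incline.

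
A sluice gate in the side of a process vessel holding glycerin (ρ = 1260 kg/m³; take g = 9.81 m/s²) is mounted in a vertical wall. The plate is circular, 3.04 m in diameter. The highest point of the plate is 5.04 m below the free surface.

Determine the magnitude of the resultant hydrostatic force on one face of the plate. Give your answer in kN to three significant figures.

γ = ρg = 1260 × 9.81 / 1000 = 12.3606 kN/m³.
The centroid is at the centre, 1.52 m below the top of the plate, so the centroid depth is h_c = 5.04 + 1.52 = 6.56 m.
A = π(1.52)² = 7.25834 m².
Resultant F = γ·h_c·A = 12.3606 × 6.56 × 7.25834 = 588.546 kN.

F ≈ 589 kN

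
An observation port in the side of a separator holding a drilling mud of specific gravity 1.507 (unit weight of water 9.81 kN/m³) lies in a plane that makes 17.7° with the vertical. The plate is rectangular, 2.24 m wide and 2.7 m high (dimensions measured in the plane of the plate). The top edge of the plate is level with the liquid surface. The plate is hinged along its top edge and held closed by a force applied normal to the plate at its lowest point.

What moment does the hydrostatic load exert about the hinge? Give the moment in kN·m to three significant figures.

M ≈ 207 kN·m

γ = 1.507 × 9.81 = 14.78367 kN/m³.
The plate makes 17.7° with the vertical, i.e. θ = 90° − 17.7° = 72.3° to the horizontal. Measuring y along the incline from the free-surface line, vertical depth h = y·sinθ with sinθ = 0.952661.
The centroid lies 2.7/2 = 1.35 m below the top edge, so y_c = 1.35 m and h_c = 1.35 × 0.952661 = 1.28609 m.
A = 2.24 × 2.7 = 6.048 m².
Resultant F = γ·h_c·A = 14.78367 × 1.28609 × 6.048 = 114.991 kN.
I_c = b·h³/12 = 2.24 × 2.7³/12 = 3.67416 m⁴.
Centre of pressure: y_p = y_c + I_c/(y_c·A) = 1.35 + 3.67416/(1.35 × 6.048) = 1.35 + 0.45 = 1.8 m along the plane.
The resultant acts 1.35 + 0.45 = 1.8 m (along the plate) below the hinge at the top edge, so the moment about the hinge is M = F × 1.8 = 114.991 × 1.8 = 206.984 kN·m.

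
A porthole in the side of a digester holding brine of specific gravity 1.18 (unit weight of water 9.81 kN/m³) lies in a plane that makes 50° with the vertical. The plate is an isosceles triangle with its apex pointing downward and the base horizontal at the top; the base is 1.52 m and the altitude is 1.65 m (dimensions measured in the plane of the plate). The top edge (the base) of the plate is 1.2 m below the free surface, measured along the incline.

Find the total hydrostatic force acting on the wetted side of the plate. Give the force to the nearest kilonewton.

γ = 1.18 × 9.81 = 11.5758 kN/m³.
The plate makes 50° with the vertical, i.e. θ = 90° − 50° = 40° to the horizontal. Measuring y along the incline from the free-surface line, vertical depth h = y·sinθ with sinθ = 0.642788.
With the apex down, the centroid sits h/3 = 1.65/3 = 0.55 m below the base (the top edge), so y_c = 1.2 + 0.55 = 1.75 m and h_c = 1.75 × 0.642788 = 1.12488 m.
A = ½ × 1.52 × 1.65 = 1.254 m².
Resultant F = γ·h_c·A = 11.5758 × 1.12488 × 1.254 = 16.3288 kN.

F ≈ 16 kN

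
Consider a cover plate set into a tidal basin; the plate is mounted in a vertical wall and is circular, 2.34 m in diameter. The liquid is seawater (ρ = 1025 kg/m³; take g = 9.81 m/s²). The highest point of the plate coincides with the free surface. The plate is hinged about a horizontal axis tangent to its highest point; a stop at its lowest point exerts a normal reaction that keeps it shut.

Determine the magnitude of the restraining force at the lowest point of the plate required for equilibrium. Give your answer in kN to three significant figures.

γ = ρg = 1025 × 9.81 / 1000 = 10.05525 kN/m³.
The centroid is at the centre, 1.17 m below the top of the plate, so the centroid depth is h_c = 1.17 m.
A = π(1.17)² = 4.30053 m².
Resultant F = γ·h_c·A = 10.05525 × 1.17 × 4.30053 = 50.5942 kN.
I_c = πr⁴/4 = π × 1.17⁴/4 = 1.47175 m⁴.
Centre of pressure: y_p = y_c + I_c/(y_c·A) = 1.17 + 1.47175/(1.17 × 4.30053) = 1.17 + 0.2925 = 1.4625 m along the plane.
The resultant acts 1.17 + 0.2925 = 1.4625 m (along the plate) below the hinge at the top edge, so the moment about the hinge is M = F × 1.4625 = 50.5942 × 1.4625 = 73.994 kN·m.
A normal force at the bottom, 2.34 m from the hinge, must supply this moment: P = 73.994/2.34 = 31.6214 kN.

P ≈ 31.6 kN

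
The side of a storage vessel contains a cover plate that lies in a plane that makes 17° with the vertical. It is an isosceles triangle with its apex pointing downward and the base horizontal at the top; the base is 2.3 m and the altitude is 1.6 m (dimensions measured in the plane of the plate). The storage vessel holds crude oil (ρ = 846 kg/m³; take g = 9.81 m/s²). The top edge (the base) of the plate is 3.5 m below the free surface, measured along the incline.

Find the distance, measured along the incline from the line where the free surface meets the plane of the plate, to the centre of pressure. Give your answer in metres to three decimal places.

y_p = 4.069 m

γ = ρg = 846 × 9.81 / 1000 = 8.29926 kN/m³.
The plate makes 17° with the vertical, i.e. θ = 90° − 17° = 73° to the horizontal. Measuring y along the incline from the free-surface line, vertical depth h = y·sinθ with sinθ = 0.956305.
With the apex down, the centroid sits h/3 = 1.6/3 = 0.533333 m below the base (the top edge), so y_c = 3.5 + 0.533333 = 4.03333 m and h_c = 4.03333 × 0.956305 = 3.85709 m.
A = ½ × 2.3 × 1.6 = 1.84 m².
Resultant F = γ·h_c·A = 8.29926 × 3.85709 × 1.84 = 58.9002 kN.
I_c = b·h³/36 = 2.3 × 1.6³/36 = 0.261689 m⁴.
Centre of pressure: y_p = y_c + I_c/(y_c·A) = 4.03333 + 0.261689/(4.03333 × 1.84) = 4.03333 + 0.0352618 = 4.06859 m along the plane.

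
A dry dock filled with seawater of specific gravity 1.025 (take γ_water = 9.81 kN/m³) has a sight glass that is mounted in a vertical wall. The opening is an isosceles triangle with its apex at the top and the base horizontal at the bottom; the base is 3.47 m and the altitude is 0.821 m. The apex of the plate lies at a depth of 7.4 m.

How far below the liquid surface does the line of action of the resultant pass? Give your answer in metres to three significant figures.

h_p = 7.95 m

γ = 1.025 × 9.81 = 10.05525 kN/m³.
With the apex up, the centroid sits 2h/3 = 2 × 0.821/3 = 0.547333 m below the apex, so the centroid depth is h_c = 7.4 + 0.547333 = 7.94733 m.
A = ½ × 3.47 × 0.821 = 1.42443 m².
Resultant F = γ·h_c·A = 10.05525 × 7.94733 × 1.42443 = 113.83 kN.
I_c = b·h³/36 = 3.47 × 0.821³/36 = 0.0533404 m⁴.
Centre of pressure: y_p = y_c + I_c/(y_c·A) = 7.94733 + 0.0533404/(7.94733 × 1.42443) = 7.94733 + 0.00471188 = 7.95204 m along the plane.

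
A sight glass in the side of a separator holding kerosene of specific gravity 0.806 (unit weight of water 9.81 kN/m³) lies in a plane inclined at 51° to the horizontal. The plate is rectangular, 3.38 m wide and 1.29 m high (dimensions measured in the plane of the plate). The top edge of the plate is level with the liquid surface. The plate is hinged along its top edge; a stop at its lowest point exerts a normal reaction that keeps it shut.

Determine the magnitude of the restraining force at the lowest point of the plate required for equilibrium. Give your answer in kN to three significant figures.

P ≈ 11.5 kN

γ = 0.806 × 9.81 = 7.90686 kN/m³.
Let θ = 51° be the plate's angle to the horizontal; measure y along the incline from where the plane meets the free surface. Vertical depth h = y·sinθ with sinθ = 0.777146.
The centroid lies 1.29/2 = 0.645 m below the top edge, so y_c = 0.645 m and h_c = 0.645 × 0.777146 = 0.501259 m.
A = 3.38 × 1.29 = 4.3602 m².
Resultant F = γ·h_c·A = 7.90686 × 0.501259 × 4.3602 = 17.2812 kN.
I_c = b·h³/12 = 3.38 × 1.29³/12 = 0.604651 m⁴.
Centre of pressure: y_p = y_c + I_c/(y_c·A) = 0.645 + 0.604651/(0.645 × 4.3602) = 0.645 + 0.215 = 0.86 m along the plane.
The resultant acts 0.645 + 0.215 = 0.86 m (along the plate) below the hinge at the top edge, so the moment about the hinge is M = F × 0.86 = 17.2812 × 0.86 = 14.8618 kN·m.
A normal force at the bottom, 1.29 m from the hinge, must supply this moment: P = 14.8618/1.29 = 11.5208 kN.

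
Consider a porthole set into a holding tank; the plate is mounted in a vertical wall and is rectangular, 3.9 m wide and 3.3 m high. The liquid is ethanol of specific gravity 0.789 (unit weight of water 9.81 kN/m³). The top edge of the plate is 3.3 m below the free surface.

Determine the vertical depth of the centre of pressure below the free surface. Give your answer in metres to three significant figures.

γ = 0.789 × 9.81 = 7.74009 kN/m³.
The centroid lies 3.3/2 = 1.65 m below the top edge, so the centroid depth is h_c = 3.3 + 1.65 = 4.95 m.
A = 3.9 × 3.3 = 12.87 m².
Resultant F = γ·h_c·A = 7.74009 × 4.95 × 12.87 = 493.094 kN.
I_c = b·h³/12 = 3.9 × 3.3³/12 = 11.6795 m⁴.
Centre of pressure: y_p = y_c + I_c/(y_c·A) = 4.95 + 11.6795/(4.95 × 12.87) = 4.95 + 0.183333 = 5.13333 m along the plane.

h_p = 5.13 m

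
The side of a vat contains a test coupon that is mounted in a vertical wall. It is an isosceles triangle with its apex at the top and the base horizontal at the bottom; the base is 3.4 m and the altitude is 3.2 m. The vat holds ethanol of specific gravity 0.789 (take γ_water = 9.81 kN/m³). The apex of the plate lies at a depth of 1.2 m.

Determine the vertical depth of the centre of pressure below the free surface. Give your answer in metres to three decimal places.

γ = 0.789 × 9.81 = 7.74009 kN/m³.
With the apex up, the centroid sits 2h/3 = 2 × 3.2/3 = 2.13333 m below the apex, so the centroid depth is h_c = 1.2 + 2.13333 = 3.33333 m.
A = ½ × 3.4 × 3.2 = 5.44 m².
Resultant F = γ·h_c·A = 7.74009 × 3.33333 × 5.44 = 140.353 kN.
I_c = b·h³/36 = 3.4 × 3.2³/36 = 3.09476 m⁴.
Centre of pressure: y_p = y_c + I_c/(y_c·A) = 3.33333 + 3.09476/(3.33333 × 5.44) = 3.33333 + 0.170667 = 3.504 m along the plane.

h_p = 3.504 m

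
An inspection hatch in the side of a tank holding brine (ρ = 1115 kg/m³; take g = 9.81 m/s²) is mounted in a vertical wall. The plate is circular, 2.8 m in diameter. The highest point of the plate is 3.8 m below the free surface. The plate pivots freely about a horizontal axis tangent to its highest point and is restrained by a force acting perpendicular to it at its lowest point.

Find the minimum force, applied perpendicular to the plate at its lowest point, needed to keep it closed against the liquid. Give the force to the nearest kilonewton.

P ≈ 187 kN

γ = ρg = 1115 × 9.81 / 1000 = 10.93815 kN/m³.
The centroid is at the centre, 1.4 m below the top of the plate, so the centroid depth is h_c = 3.8 + 1.4 = 5.2 m.
A = π(1.4)² = 6.15752 m².
Resultant F = γ·h_c·A = 10.93815 × 5.2 × 6.15752 = 350.23 kN.
I_c = πr⁴/4 = π × 1.4⁴/4 = 3.01719 m⁴.
Centre of pressure: y_p = y_c + I_c/(y_c·A) = 5.2 + 3.01719/(5.2 × 6.15752) = 5.2 + 0.0942309 = 5.29423 m along the plane.
The resultant acts 1.4 + 0.0942309 = 1.49423 m (along the plate) below the hinge at the top edge, so the moment about the hinge is M = F × 1.49423 = 350.23 × 1.49423 = 523.324 kN·m.
A normal force at the bottom, 2.8 m from the hinge, must supply this moment: P = 523.324/2.8 = 186.901 kN.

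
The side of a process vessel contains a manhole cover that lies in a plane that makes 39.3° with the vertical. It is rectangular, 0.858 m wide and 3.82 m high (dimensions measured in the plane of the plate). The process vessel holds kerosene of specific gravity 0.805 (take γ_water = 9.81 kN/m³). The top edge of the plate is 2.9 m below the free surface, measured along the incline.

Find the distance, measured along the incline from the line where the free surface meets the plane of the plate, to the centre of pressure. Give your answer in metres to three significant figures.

y_p = 5.06 m

γ = 0.805 × 9.81 = 7.89705 kN/m³.
The plate makes 39.3° with the vertical, i.e. θ = 90° − 39.3° = 50.7° to the horizontal. Measuring y along the incline from the free-surface line, vertical depth h = y·sinθ with sinθ = 0.773840.
The centroid lies 3.82/2 = 1.91 m below the top edge, so y_c = 2.9 + 1.91 = 4.81 m and h_c = 4.81 × 0.773840 = 3.72217 m.
A = 0.858 × 3.82 = 3.27756 m².
Resultant F = γ·h_c·A = 7.89705 × 3.72217 × 3.27756 = 96.3411 kN.
I_c = b·h³/12 = 0.858 × 3.82³/12 = 3.98562 m⁴.
Centre of pressure: y_p = y_c + I_c/(y_c·A) = 4.81 + 3.98562/(4.81 × 3.27756) = 4.81 + 0.252813 = 5.06281 m along the plane.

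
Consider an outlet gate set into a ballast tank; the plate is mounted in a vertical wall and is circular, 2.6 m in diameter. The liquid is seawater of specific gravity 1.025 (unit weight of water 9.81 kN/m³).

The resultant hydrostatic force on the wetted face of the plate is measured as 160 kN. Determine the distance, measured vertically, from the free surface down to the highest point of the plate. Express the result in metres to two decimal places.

d_top ≈ 1.70 m

γ = 1.025 × 9.81 = 10.05525 kN/m³.
A = π(1.3)² = 5.30929 m².
From F = γ·h_c·A, the centroid depth is h_c = 160/(10.05525 × 5.30929) = 2.99703 m.
The centroid is at the centre, 1.3 m below the top of the plate, so the highest point sits at h_top = 2.99703 − 1.3 = 1.69703 m below the surface.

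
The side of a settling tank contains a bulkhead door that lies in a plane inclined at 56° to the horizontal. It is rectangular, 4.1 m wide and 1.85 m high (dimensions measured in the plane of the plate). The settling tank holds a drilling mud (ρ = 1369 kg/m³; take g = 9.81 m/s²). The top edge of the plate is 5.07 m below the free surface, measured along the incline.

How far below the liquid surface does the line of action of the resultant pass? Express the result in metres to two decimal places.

h_p = 5.01 m

γ = ρg = 1369 × 9.81 / 1000 = 13.42989 kN/m³.
Let θ = 56° be the plate's angle to the horizontal; measure y along the incline from where the plane meets the free surface. Vertical depth h = y·sinθ with sinθ = 0.829038.
The centroid lies 1.85/2 = 0.925 m below the top edge, so y_c = 5.07 + 0.925 = 5.995 m and h_c = 5.995 × 0.829038 = 4.97008 m.
A = 4.1 × 1.85 = 7.585 m².
Resultant F = γ·h_c·A = 13.42989 × 4.97008 × 7.585 = 506.281 kN.
I_c = b·h³/12 = 4.1 × 1.85³/12 = 2.16331 m⁴.
Centre of pressure: y_p = y_c + I_c/(y_c·A) = 5.995 + 2.16331/(5.995 × 7.585) = 5.995 + 0.0475745 = 6.04257 m along the plane.
Vertically, h_p = y_p·sinθ = 6.04257 × 0.829038 = 5.00952 m.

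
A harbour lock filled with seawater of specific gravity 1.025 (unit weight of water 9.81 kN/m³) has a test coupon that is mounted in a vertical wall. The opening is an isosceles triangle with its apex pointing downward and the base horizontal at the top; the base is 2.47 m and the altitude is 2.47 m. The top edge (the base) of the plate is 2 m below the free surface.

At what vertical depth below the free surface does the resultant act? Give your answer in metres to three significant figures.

γ = 1.025 × 9.81 = 10.05525 kN/m³.
With the apex down, the centroid sits h/3 = 2.47/3 = 0.823333 m below the base (the top edge), so the centroid depth is h_c = 2 + 0.823333 = 2.82333 m.
A = ½ × 2.47 × 2.47 = 3.05045 m².
Resultant F = γ·h_c·A = 10.05525 × 2.82333 × 3.05045 = 86.6001 kN.
I_c = b·h³/36 = 2.47 × 2.47³/36 = 1.03392 m⁴.
Centre of pressure: y_p = y_c + I_c/(y_c·A) = 2.82333 + 1.03392/(2.82333 × 3.05045) = 2.82333 + 0.12005 = 2.94338 m along the plane.

h_p = 2.94 m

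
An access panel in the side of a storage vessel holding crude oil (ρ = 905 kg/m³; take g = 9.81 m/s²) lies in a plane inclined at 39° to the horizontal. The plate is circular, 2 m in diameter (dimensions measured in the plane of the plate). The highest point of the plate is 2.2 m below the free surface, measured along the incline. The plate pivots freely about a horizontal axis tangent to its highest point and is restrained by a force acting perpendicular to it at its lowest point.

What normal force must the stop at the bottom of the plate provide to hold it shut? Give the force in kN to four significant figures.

γ = ρg = 905 × 9.81 / 1000 = 8.87805 kN/m³.
Let θ = 39° be the plate's angle to the horizontal; measure y along the incline from where the plane meets the free surface. Vertical depth h = y·sinθ with sinθ = 0.629320.
The centroid is at the centre, 1 m below the top of the plate, so y_c = 2.2 + 1 = 3.2 m and h_c = 3.2 × 0.629320 = 2.01382 m.
A = π(1)² = 3.14159 m².
Resultant F = γ·h_c·A = 8.87805 × 2.01382 × 3.14159 = 56.1678 kN.
I_c = πr⁴/4 = π × 1⁴/4 = 0.785398 m⁴.
Centre of pressure: y_p = y_c + I_c/(y_c·A) = 3.2 + 0.785398/(3.2 × 3.14159) = 3.2 + 0.078125 = 3.27813 m along the plane.
The resultant acts 1 + 0.078125 = 1.07812 m (along the plate) below the hinge at the top edge, so the moment about the hinge is M = F × 1.07812 = 56.1678 × 1.07812 = 60.5556 kN·m.
A normal force at the bottom, 2 m from the hinge, must supply this moment: P = 60.5556/2 = 30.2778 kN.

P ≈ 30.28 kN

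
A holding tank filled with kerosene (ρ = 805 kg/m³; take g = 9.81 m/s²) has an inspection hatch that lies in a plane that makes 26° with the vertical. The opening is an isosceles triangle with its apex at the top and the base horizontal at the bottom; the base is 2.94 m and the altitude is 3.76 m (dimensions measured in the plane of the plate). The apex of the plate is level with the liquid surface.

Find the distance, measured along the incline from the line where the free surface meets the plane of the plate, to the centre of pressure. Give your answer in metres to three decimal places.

γ = ρg = 805 × 9.81 / 1000 = 7.89705 kN/m³.
The plate makes 26° with the vertical, i.e. θ = 90° − 26° = 64° to the horizontal. Measuring y along the incline from the free-surface line, vertical depth h = y·sinθ with sinθ = 0.898794.
With the apex up, the centroid sits 2h/3 = 2 × 3.76/3 = 2.50667 m below the apex, so y_c = 2.50667 m and h_c = 2.50667 × 0.898794 = 2.25298 m.
A = ½ × 2.94 × 3.76 = 5.5272 m².
Resultant F = γ·h_c·A = 7.89705 × 2.25298 × 5.5272 = 98.3394 kN.
I_c = b·h³/36 = 2.94 × 3.76³/36 = 4.34119 m⁴.
Centre of pressure: y_p = y_c + I_c/(y_c·A) = 2.50667 + 4.34119/(2.50667 × 5.5272) = 2.50667 + 0.313333 = 2.82 m along the plane.

y_p = 2.820 m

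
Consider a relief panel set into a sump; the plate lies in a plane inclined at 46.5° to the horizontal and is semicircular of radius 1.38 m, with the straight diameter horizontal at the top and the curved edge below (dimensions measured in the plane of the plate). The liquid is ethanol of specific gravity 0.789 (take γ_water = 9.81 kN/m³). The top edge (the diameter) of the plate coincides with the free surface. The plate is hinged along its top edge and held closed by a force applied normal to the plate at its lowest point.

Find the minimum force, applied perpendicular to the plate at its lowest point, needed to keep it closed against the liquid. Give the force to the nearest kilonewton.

γ = 0.789 × 9.81 = 7.74009 kN/m³.
Let θ = 46.5° be the plate's angle to the horizontal; measure y along the incline from where the plane meets the free surface. Vertical depth h = y·sinθ with sinθ = 0.725374.
The centroid of a semicircle lies 4r/(3π) = 0.58569 m from the diameter, here below the top edge, so y_c = 0.58569 m and h_c = 0.58569 × 0.725374 = 0.424844 m.
A = πr²/2 = π × 1.38²/2 = 2.99142 m².
Resultant F = γ·h_c·A = 7.74009 × 0.424844 × 2.99142 = 9.83678 kN.
I_c = (π/8 − 8/(9π))·r⁴ = 0.109757 × 1.38⁴ = 0.39806 m⁴.
Centre of pressure: y_p = y_c + I_c/(y_c·A) = 0.58569 + 0.39806/(0.58569 × 2.99142) = 0.58569 + 0.227197 = 0.812887 m along the plane.
The resultant acts 0.58569 + 0.227197 = 0.812887 m (along the plate) below the hinge at the top edge, so the moment about the hinge is M = F × 0.812887 = 9.83678 × 0.812887 = 7.99619 kN·m.
A normal force at the bottom, 1.38 m from the hinge, must supply this moment: P = 7.99619/1.38 = 5.79434 kN.

P ≈ 6 kN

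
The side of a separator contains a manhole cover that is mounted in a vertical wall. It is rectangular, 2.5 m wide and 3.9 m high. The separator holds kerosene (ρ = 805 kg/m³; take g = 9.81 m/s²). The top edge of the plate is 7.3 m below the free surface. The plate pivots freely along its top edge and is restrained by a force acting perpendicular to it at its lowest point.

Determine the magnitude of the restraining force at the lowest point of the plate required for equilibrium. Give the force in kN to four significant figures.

γ = ρg = 805 × 9.81 / 1000 = 7.89705 kN/m³.
The centroid lies 3.9/2 = 1.95 m below the top edge, so the centroid depth is h_c = 7.3 + 1.95 = 9.25 m.
A = 2.5 × 3.9 = 9.75 m².
Resultant F = γ·h_c·A = 7.89705 × 9.25 × 9.75 = 712.215 kN.
I_c = b·h³/12 = 2.5 × 3.9³/12 = 12.3581 m⁴.
Centre of pressure: y_p = y_c + I_c/(y_c·A) = 9.25 + 12.3581/(9.25 × 9.75) = 9.25 + 0.137027 = 9.38703 m along the plane.
The resultant acts 1.95 + 0.137027 = 2.08703 m (along the plate) below the hinge at the top edge, so the moment about the hinge is M = F × 2.08703 = 712.215 × 2.08703 = 1486.41 kN·m.
A normal force at the bottom, 3.9 m from the hinge, must supply this moment: P = 1486.41/3.9 = 381.131 kN.

P ≈ 381.1 kN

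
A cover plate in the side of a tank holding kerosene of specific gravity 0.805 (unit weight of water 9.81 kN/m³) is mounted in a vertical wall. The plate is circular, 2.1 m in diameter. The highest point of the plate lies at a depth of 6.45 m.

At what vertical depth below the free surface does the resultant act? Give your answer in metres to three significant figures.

γ = 0.805 × 9.81 = 7.89705 kN/m³.
The centroid is at the centre, 1.05 m below the top of the plate, so the centroid depth is h_c = 6.45 + 1.05 = 7.5 m.
A = π(1.05)² = 3.46361 m².
Resultant F = γ·h_c·A = 7.89705 × 7.5 × 3.46361 = 205.142 kN.
I_c = πr⁴/4 = π × 1.05⁴/4 = 0.954656 m⁴.
Centre of pressure: y_p = y_c + I_c/(y_c·A) = 7.5 + 0.954656/(7.5 × 3.46361) = 7.5 + 0.0367499 = 7.53675 m along the plane.

h_p = 7.54 m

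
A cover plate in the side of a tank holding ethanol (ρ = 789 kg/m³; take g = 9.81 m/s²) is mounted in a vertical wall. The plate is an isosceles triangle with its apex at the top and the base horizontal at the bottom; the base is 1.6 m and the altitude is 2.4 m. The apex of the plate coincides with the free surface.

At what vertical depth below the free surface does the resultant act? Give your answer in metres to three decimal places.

γ = ρg = 789 × 9.81 / 1000 = 7.74009 kN/m³.
With the apex up, the centroid sits 2h/3 = 2 × 2.4/3 = 1.6 m below the apex, so the centroid depth is h_c = 1.6 m.
A = ½ × 1.6 × 2.4 = 1.92 m².
Resultant F = γ·h_c·A = 7.74009 × 1.6 × 1.92 = 23.7776 kN.
I_c = b·h³/36 = 1.6 × 2.4³/36 = 0.6144 m⁴.
Centre of pressure: y_p = y_c + I_c/(y_c·A) = 1.6 + 0.6144/(1.6 × 1.92) = 1.6 + 0.2 = 1.8 m along the plane.

h_p = 1.800 m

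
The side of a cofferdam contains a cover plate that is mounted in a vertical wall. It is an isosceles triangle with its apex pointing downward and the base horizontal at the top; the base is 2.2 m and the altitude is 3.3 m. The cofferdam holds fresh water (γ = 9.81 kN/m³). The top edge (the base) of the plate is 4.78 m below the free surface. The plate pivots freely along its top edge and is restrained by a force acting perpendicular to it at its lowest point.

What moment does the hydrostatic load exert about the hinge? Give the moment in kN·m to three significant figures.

M ≈ 252 kN·m

γ = 9.81 kN/m³.
With the apex down, the centroid sits h/3 = 3.3/3 = 1.1 m below the base (the top edge), so the centroid depth is h_c = 4.78 + 1.1 = 5.88 m.
A = ½ × 2.2 × 3.3 = 3.63 m².
Resultant F = γ·h_c·A = 9.81 × 5.88 × 3.63 = 209.389 kN.
I_c = b·h³/36 = 2.2 × 3.3³/36 = 2.19615 m⁴.
Centre of pressure: y_p = y_c + I_c/(y_c·A) = 5.88 + 2.19615/(5.88 × 3.63) = 5.88 + 0.102891 = 5.98289 m along the plane.
The resultant acts 1.1 + 0.102891 = 1.20289 m (along the plate) below the hinge at the top edge, so the moment about the hinge is M = F × 1.20289 = 209.389 × 1.20289 = 251.872 kN·m.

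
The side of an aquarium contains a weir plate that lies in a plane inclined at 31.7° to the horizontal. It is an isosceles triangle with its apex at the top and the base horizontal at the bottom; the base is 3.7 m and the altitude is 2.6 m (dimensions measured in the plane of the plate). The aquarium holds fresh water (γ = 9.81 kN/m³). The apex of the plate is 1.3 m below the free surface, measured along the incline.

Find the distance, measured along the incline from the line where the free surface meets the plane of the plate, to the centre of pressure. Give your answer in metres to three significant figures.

γ = 9.81 kN/m³.
Let θ = 31.7° be the plate's angle to the horizontal; measure y along the incline from where the plane meets the free surface. Vertical depth h = y·sinθ with sinθ = 0.525472.
With the apex up, the centroid sits 2h/3 = 2 × 2.6/3 = 1.73333 m below the apex, so y_c = 1.3 + 1.73333 = 3.03333 m and h_c = 3.03333 × 0.525472 = 1.59393 m.
A = ½ × 3.7 × 2.6 = 4.81 m².
Resultant F = γ·h_c·A = 9.81 × 1.59393 × 4.81 = 75.2113 kN.
I_c = b·h³/36 = 3.7 × 2.6³/36 = 1.80642 m⁴.
Centre of pressure: y_p = y_c + I_c/(y_c·A) = 3.03333 + 1.80642/(3.03333 × 4.81) = 3.03333 + 0.12381 = 3.15714 m along the plane.

y_p = 3.16 m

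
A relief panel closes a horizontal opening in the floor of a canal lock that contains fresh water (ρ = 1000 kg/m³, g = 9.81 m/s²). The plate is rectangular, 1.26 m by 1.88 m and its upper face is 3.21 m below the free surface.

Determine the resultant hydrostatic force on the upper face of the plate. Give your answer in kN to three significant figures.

F ≈ 74.6 kN

γ = ρg = 1000 × 9.81 = 9810 N/m³ = 9.81 kN/m³.
The plate is horizontal, so pressure is uniform at p = γ·h = 9.81 × 3.21 = 31.4901 kN/m².
A = 1.26 × 1.88 = 2.3688 m².
F = p·A = 31.4901 × 2.3688 = 74.5937 kN.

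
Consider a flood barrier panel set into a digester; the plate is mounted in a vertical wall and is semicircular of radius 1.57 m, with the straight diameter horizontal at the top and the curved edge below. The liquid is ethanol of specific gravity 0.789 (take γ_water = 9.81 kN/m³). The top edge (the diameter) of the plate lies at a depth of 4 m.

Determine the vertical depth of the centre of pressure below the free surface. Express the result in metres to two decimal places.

h_p = 4.70 m

γ = 0.789 × 9.81 = 7.74009 kN/m³.
The centroid of a semicircle lies 4r/(3π) = 0.666329 m from the diameter, here below the top edge, so the centroid depth is h_c = 4 + 0.666329 = 4.66633 m.
A = πr²/2 = π × 1.57²/2 = 3.87186 m².
Resultant F = γ·h_c·A = 7.74009 × 4.66633 × 3.87186 = 139.843 kN.
I_c = (π/8 − 8/(9π))·r⁴ = 0.109757 × 1.57⁴ = 0.666854 m⁴.
Centre of pressure: y_p = y_c + I_c/(y_c·A) = 4.66633 + 0.666854/(4.66633 × 3.87186) = 4.66633 + 0.0369093 = 4.70324 m along the plane.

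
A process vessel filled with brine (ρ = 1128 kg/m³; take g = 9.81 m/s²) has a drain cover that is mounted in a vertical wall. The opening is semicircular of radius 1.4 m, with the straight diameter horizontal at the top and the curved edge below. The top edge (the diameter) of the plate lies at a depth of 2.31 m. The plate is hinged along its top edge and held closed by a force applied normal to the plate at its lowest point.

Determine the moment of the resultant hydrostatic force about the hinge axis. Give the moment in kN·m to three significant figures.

γ = ρg = 1128 × 9.81 / 1000 = 11.06568 kN/m³.
The centroid of a semicircle lies 4r/(3π) = 0.594178 m from the diameter, here below the top edge, so the centroid depth is h_c = 2.31 + 0.594178 = 2.90418 m.
A = πr²/2 = π × 1.4²/2 = 3.07876 m².
Resultant F = γ·h_c·A = 11.06568 × 2.90418 × 3.07876 = 98.9413 kN.
I_c = (π/8 − 8/(9π))·r⁴ = 0.109757 × 1.4⁴ = 0.421642 m⁴.
Centre of pressure: y_p = y_c + I_c/(y_c·A) = 2.90418 + 0.421642/(2.90418 × 3.07876) = 2.90418 + 0.0471568 = 2.95134 m along the plane.
The resultant acts 0.594178 + 0.0471568 = 0.641335 m (along the plate) below the hinge at the top edge, so the moment about the hinge is M = F × 0.641335 = 98.9413 × 0.641335 = 63.4545 kN·m.

M ≈ 63.5 kN·m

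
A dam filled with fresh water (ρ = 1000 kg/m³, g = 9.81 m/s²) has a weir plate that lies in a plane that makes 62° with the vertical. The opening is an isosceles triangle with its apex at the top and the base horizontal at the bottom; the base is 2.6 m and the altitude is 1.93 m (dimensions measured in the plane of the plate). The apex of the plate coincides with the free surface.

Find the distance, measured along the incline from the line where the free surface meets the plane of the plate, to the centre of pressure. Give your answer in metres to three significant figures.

y_p = 1.45 m

γ = ρg = 1000 × 9.81 = 9810 N/m³ = 9.81 kN/m³.
The plate makes 62° with the vertical, i.e. θ = 90° − 62° = 28° to the horizontal. Measuring y along the incline from the free-surface line, vertical depth h = y·sinθ with sinθ = 0.469472.
With the apex up, the centroid sits 2h/3 = 2 × 1.93/3 = 1.28667 m below the apex, so y_c = 1.28667 m and h_c = 1.28667 × 0.469472 = 0.604056 m.
A = ½ × 2.6 × 1.93 = 2.509 m².
Resultant F = γ·h_c·A = 9.81 × 0.604056 × 2.509 = 14.8678 kN.
I_c = b·h³/36 = 2.6 × 1.93³/36 = 0.51921 m⁴.
Centre of pressure: y_p = y_c + I_c/(y_c·A) = 1.28667 + 0.51921/(1.28667 × 2.509) = 1.28667 + 0.160833 = 1.4475 m along the plane.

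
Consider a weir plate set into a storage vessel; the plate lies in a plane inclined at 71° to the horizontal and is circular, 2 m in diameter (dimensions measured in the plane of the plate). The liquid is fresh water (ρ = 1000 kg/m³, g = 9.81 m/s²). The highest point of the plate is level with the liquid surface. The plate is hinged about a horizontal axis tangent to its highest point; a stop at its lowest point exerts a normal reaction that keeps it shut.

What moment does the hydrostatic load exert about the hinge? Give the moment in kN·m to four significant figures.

γ = ρg = 1000 × 9.81 = 9810 N/m³ = 9.81 kN/m³.
Let θ = 71° be the plate's angle to the horizontal; measure y along the incline from where the plane meets the free surface. Vertical depth h = y·sinθ with sinθ = 0.945519.
The centroid is at the centre, 1 m below the top of the plate, so y_c = 1 m and h_c = 1 × 0.945519 = 0.945519 m.
A = π(1)² = 3.14159 m².
Resultant F = γ·h_c·A = 9.81 × 0.945519 × 3.14159 = 29.1399 kN.
I_c = πr⁴/4 = π × 1⁴/4 = 0.785398 m⁴.
Centre of pressure: y_p = y_c + I_c/(y_c·A) = 1 + 0.785398/(1 × 3.14159) = 1 + 0.25 = 1.25 m along the plane.
The resultant acts 1 + 0.25 = 1.25 m (along the plate) below the hinge at the top edge, so the moment about the hinge is M = F × 1.25 = 29.1399 × 1.25 = 36.4249 kN·m.

M ≈ 36.42 kN·m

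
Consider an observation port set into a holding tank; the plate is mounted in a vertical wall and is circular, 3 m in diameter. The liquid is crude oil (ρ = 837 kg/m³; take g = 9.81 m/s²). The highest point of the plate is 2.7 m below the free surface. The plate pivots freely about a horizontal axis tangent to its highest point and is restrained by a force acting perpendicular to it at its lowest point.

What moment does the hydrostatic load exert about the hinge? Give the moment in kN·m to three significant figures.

γ = ρg = 837 × 9.81 / 1000 = 8.21097 kN/m³.
The centroid is at the centre, 1.5 m below the top of the plate, so the centroid depth is h_c = 2.7 + 1.5 = 4.2 m.
A = π(1.5)² = 7.06858 m².
Resultant F = γ·h_c·A = 8.21097 × 4.2 × 7.06858 = 243.768 kN.
I_c = πr⁴/4 = π × 1.5⁴/4 = 3.97608 m⁴.
Centre of pressure: y_p = y_c + I_c/(y_c·A) = 4.2 + 3.97608/(4.2 × 7.06858) = 4.2 + 0.133929 = 4.33393 m along the plane.
The resultant acts 1.5 + 0.133929 = 1.63393 m (along the plate) below the hinge at the top edge, so the moment about the hinge is M = F × 1.63393 = 243.768 × 1.63393 = 398.3 kN·m.

M ≈ 398 kN·m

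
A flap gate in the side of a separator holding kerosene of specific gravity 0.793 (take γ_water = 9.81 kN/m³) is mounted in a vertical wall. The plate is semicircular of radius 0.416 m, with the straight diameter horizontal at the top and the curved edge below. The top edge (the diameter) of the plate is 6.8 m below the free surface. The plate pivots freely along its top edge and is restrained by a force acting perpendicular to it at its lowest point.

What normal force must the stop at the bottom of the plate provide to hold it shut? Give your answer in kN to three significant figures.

γ = 0.793 × 9.81 = 7.77933 kN/m³.
The centroid of a semicircle lies 4r/(3π) = 0.176556 m from the diameter, here below the top edge, so the centroid depth is h_c = 6.8 + 0.176556 = 6.97656 m.
A = πr²/2 = π × 0.416²/2 = 0.271836 m².
Resultant F = γ·h_c·A = 7.77933 × 6.97656 × 0.271836 = 14.7533 kN.
I_c = (π/8 − 8/(9π))·r⁴ = 0.109757 × 0.416⁴ = 0.00328704 m⁴.
Centre of pressure: y_p = y_c + I_c/(y_c·A) = 6.97656 + 0.00328704/(6.97656 × 0.271836) = 6.97656 + 0.00173323 = 6.97829 m along the plane.
The resultant acts 0.176556 + 0.00173323 = 0.178289 m (along the plate) below the hinge at the top edge, so the moment about the hinge is M = F × 0.178289 = 14.7533 × 0.178289 = 2.63035 kN·m.
A normal force at the bottom, 0.416 m from the hinge, must supply this moment: P = 2.63035/0.416 = 6.32296 kN.

P ≈ 6.32 kN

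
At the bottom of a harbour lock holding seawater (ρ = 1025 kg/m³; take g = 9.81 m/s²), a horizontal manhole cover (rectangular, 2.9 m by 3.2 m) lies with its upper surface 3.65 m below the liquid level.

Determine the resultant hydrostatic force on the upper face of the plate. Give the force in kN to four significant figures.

γ = ρg = 1025 × 9.81 / 1000 = 10.05525 kN/m³.
The plate is horizontal, so pressure is uniform at p = γ·h = 10.05525 × 3.65 = 36.7017 kN/m².
A = 2.9 × 3.2 = 9.28 m².
F = p·A = 36.7017 × 9.28 = 340.592 kN.

F ≈ 340.6 kN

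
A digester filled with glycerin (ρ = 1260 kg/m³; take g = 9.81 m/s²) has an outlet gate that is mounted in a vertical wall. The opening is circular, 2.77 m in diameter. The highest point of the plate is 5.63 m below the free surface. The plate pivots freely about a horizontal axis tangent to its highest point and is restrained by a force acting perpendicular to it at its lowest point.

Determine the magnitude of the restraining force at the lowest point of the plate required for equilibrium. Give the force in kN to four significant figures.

γ = ρg = 1260 × 9.81 / 1000 = 12.3606 kN/m³.
The centroid is at the centre, 1.385 m below the top of the plate, so the centroid depth is h_c = 5.63 + 1.385 = 7.015 m.
A = π(1.385)² = 6.02628 m².
Resultant F = γ·h_c·A = 12.3606 × 7.015 × 6.02628 = 522.536 kN.
I_c = πr⁴/4 = π × 1.385⁴/4 = 2.88994 m⁴.
Centre of pressure: y_p = y_c + I_c/(y_c·A) = 7.015 + 2.88994/(7.015 × 6.02628) = 7.015 + 0.0683615 = 7.08336 m along the plane.
The resultant acts 1.385 + 0.0683615 = 1.45336 m (along the plate) below the hinge at the top edge, so the moment about the hinge is M = F × 1.45336 = 522.536 × 1.45336 = 759.433 kN·m.
A normal force at the bottom, 2.77 m from the hinge, must supply this moment: P = 759.433/2.77 = 274.164 kN.

P ≈ 274.2 kN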